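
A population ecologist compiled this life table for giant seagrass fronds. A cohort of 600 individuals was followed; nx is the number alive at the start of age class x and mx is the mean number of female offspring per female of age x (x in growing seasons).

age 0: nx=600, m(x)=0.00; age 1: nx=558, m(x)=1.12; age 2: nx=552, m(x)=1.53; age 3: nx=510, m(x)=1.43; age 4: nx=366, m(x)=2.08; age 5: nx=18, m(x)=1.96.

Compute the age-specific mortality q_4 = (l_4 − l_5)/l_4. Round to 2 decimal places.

0.95

lx = nx/n0 = nx/600: 1, 0.93, 0.92, 0.85, 0.61, 0.03
q_4 = (l_4 − l_5) / l_4 = (0.61 − 0.03) / 0.61
     = 0.58 / 0.61 = 0.95082… → 0.95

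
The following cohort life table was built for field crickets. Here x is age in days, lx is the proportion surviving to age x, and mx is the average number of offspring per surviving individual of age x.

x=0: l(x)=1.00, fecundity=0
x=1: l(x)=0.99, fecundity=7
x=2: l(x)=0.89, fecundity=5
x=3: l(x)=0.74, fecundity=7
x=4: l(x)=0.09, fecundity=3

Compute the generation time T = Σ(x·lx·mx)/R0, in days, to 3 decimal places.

lx·mx: 0, 6.93, 4.45, 5.18, 0.27 → R0 = 16.83
x·lx·mx: 0, 6.93, 8.9, 15.54, 1.08 → Σ = 32.45
T = 32.45 / 16.83 = 1.928105… → 1.928

1.928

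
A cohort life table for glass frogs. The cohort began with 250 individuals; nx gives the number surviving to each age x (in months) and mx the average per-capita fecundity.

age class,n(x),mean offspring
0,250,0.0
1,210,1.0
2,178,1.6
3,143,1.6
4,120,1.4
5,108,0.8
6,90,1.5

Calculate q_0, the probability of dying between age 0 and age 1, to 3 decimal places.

0.160

lx = nx/n0 = nx/250: 1, 0.84, 0.712, 0.572, 0.48, 0.432, 0.36
q_0 = (l_0 − l_1) / l_0 = (1 − 0.84) / 1
     = 0.16 / 1 = 0.16 → 0.160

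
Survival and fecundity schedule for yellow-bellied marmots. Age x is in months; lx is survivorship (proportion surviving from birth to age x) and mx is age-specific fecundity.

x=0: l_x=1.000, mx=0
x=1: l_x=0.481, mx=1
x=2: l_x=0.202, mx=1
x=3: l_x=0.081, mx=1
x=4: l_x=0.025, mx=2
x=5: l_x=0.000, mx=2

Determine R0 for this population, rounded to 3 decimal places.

0.814

lx·mx by age: 0, 0.481, 0.202, 0.081, 0.05, 0
R0 = Σ lx·mx = 0.814 → 0.814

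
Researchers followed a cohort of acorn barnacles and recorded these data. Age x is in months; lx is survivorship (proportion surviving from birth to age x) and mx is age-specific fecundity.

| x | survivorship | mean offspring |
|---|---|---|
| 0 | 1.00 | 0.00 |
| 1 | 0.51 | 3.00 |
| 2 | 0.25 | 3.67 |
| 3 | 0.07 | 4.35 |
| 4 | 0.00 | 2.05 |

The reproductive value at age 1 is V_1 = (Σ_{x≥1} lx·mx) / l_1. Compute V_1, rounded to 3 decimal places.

lx·mx for x ≥ 1: 1.53, 0.9175, 0.3045, 0 → sum = 2.752
V_1 = 2.752 / l_1 = 2.752 / 0.51 = 5.396078… → 5.396

5.396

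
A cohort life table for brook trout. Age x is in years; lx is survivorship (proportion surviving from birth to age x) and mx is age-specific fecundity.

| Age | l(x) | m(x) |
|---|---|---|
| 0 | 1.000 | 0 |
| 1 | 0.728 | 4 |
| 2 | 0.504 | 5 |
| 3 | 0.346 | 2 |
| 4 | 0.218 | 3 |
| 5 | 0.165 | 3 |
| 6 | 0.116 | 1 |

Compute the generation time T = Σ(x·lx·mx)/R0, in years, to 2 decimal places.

lx·mx: 0, 2.912, 2.52, 0.692, 0.654, 0.495, 0.116 → R0 = 7.389
x·lx·mx: 0, 2.912, 5.04, 2.076, 2.616, 2.475, 0.696 → Σ = 15.815
T = 15.815 / 7.389 = 2.140344… → 2.14

2.14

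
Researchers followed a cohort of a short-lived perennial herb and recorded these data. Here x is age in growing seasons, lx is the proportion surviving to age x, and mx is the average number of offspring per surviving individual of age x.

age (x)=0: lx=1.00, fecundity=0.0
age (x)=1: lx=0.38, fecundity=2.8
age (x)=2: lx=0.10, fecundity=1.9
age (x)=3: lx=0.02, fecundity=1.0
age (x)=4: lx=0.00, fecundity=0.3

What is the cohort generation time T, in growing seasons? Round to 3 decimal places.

1.181

lx·mx: 0, 1.064, 0.19, 0.02, 0 → R0 = 1.274
x·lx·mx: 0, 1.064, 0.38, 0.06, 0 → Σ = 1.504
T = 1.504 / 1.274 = 1.180534… → 1.181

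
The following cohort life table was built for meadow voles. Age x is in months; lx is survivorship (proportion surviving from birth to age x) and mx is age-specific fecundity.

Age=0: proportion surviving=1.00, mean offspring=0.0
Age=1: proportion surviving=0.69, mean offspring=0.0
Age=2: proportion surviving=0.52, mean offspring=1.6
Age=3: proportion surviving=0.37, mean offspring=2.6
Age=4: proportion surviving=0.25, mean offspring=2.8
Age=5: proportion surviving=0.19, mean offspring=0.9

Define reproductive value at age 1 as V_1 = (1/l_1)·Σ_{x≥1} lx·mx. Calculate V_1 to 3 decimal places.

3.862

lx·mx for x ≥ 1: 0, 0.832, 0.962, 0.7, 0.171 → sum = 2.665
V_1 = 2.665 / l_1 = 2.665 / 0.69 = 3.862319… → 3.862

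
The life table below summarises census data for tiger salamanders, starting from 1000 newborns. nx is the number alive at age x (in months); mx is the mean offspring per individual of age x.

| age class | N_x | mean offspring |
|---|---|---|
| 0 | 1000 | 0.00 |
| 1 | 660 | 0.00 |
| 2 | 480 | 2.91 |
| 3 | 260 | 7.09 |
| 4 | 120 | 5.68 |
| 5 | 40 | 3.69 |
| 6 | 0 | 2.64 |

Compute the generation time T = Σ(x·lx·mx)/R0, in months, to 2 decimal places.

2.90

lx = nx/n0 = nx/1000: 1, 0.66, 0.48, 0.26, 0.12, 0.04, 0
lx·mx: 0, 0, 1.3968, 1.8434, 0.6816, 0.1476, 0 → R0 = 4.0694
x·lx·mx: 0, 0, 2.7936, 5.5302, 2.7264, 0.738, 0 → Σ = 11.7882
T = 11.7882 / 4.0694 = 2.896791… → 2.90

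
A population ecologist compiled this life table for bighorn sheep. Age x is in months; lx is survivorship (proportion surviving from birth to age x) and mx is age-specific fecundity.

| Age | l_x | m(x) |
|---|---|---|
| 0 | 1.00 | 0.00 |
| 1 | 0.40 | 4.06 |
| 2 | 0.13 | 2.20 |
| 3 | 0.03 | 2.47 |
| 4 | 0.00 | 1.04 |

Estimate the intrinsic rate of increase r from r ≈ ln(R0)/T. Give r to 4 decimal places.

R0 = Σ lx·mx = 0 + 1.624 + 0.286 + 0.0741 + 0 = 1.9841
Σ x·lx·mx = 2.4183; T = 2.4183/1.9841 = 1.21884…
r ≈ ln(R0)/T = ln(1.9841)/1.21884… = 0.562146… → 0.5621

0.5621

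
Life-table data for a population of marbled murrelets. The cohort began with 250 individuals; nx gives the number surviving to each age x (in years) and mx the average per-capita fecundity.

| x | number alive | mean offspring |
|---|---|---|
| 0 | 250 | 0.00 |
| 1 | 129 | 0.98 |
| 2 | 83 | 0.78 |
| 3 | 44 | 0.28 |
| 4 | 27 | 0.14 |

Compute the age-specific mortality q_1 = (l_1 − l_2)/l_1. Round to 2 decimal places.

lx = nx/n0 = nx/250: 1, 0.516, 0.332, 0.176, 0.108
q_1 = (l_1 − l_2) / l_1 = (0.516 − 0.332) / 0.516
     = 0.184 / 0.516 = 0.356589… → 0.36

0.36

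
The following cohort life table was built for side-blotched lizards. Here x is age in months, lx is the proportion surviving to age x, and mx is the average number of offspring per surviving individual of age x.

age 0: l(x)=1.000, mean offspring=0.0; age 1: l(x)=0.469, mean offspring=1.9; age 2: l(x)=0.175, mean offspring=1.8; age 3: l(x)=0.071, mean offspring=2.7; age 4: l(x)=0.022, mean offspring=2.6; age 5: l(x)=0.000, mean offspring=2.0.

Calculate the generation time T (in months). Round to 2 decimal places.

lx·mx: 0, 0.8911, 0.315, 0.1917, 0.0572, 0 → R0 = 1.455
x·lx·mx: 0, 0.8911, 0.63, 0.5751, 0.2288, 0 → Σ = 2.325
T = 2.325 / 1.455 = 1.597938… → 1.60

1.60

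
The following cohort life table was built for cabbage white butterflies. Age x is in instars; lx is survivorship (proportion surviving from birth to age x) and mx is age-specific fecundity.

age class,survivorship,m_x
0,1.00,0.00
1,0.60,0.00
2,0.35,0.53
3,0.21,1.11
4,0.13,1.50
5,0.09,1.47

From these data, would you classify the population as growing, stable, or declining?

R0 = Σ lx·mx = 0 + 0 + 0.1855 + 0.2331 + 0.195 + 0.1323 = 0.7459
R0 < 1, so the population is declining.

declining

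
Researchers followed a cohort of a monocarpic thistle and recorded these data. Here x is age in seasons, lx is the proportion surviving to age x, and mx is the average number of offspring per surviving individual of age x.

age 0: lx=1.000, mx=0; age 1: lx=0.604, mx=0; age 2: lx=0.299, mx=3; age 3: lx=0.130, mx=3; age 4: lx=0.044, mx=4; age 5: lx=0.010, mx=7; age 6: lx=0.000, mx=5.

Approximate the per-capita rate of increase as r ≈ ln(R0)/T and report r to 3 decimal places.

0.163

R0 = Σ lx·mx = 0 + 0 + 0.897 + 0.39 + 0.176 + 0.07 + 0 = 1.533
Σ x·lx·mx = 4.018; T = 4.018/1.533 = 2.621…
r ≈ ln(R0)/T = ln(1.533)/2.621… = 0.163… → 0.163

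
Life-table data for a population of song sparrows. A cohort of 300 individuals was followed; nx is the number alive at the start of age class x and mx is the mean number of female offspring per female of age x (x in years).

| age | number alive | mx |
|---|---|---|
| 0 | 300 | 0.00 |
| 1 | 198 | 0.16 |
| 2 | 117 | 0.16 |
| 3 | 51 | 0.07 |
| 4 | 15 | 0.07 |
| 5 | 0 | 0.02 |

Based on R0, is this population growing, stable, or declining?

declining

lx = nx/n0 = nx/300: 1, 0.66, 0.39, 0.17, 0.05, 0
R0 = Σ lx·mx = 0 + 0.1056 + 0.0624 + 0.0119 + 0.0035 + 0 = 0.1834
R0 < 1, so the population is declining.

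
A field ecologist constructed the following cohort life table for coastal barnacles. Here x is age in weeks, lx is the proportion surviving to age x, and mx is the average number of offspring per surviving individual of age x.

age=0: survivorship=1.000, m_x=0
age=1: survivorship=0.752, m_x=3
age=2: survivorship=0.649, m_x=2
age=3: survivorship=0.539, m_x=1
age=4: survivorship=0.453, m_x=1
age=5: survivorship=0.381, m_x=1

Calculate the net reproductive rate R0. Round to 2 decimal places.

lx·mx by age: 0, 2.256, 1.298, 0.539, 0.453, 0.381
R0 = Σ lx·mx = 4.927 → 4.93

4.93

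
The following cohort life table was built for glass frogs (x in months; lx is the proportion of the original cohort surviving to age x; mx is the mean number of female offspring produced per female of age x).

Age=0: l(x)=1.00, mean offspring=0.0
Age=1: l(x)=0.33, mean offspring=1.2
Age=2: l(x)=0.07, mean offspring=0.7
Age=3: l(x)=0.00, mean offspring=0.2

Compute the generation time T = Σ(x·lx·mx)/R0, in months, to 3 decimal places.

1.110

lx·mx: 0, 0.396, 0.049, 0 → R0 = 0.445
x·lx·mx: 0, 0.396, 0.098, 0 → Σ = 0.494
T = 0.494 / 0.445 = 1.110112… → 1.110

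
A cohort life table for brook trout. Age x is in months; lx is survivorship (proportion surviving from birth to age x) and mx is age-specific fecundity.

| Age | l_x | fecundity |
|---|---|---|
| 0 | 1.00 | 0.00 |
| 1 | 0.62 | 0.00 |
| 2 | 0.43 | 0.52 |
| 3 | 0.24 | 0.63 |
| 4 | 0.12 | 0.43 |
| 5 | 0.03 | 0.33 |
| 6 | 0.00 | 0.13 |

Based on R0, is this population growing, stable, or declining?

declining

R0 = Σ lx·mx = 0 + 0 + 0.2236 + 0.1512 + 0.0516 + 0.0099 + 0 = 0.4363
R0 < 1, so the population is declining.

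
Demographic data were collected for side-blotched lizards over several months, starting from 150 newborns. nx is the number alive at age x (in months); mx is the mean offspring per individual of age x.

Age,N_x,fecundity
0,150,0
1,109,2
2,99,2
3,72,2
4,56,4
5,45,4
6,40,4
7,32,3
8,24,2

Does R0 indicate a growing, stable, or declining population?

growing

lx = nx/n0 = nx/150: 1, 0.72667…, 0.66, 0.48, 0.37333…, 0.3, 0.26667…, 0.21333…, 0.16
R0 = Σ lx·mx = 0 + 1.453333… + 1.32 + 0.96 + 1.493333… + 1.2 + 1.066667… + 0.64… + 0.32 = 8.453333…
R0 > 1, so the population is growing.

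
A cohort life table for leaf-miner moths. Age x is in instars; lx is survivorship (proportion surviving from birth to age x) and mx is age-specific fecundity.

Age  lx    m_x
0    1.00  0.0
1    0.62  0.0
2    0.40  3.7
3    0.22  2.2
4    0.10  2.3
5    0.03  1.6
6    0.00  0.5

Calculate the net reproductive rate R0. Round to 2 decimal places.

2.24

lx·mx by age: 0, 0, 1.48, 0.484, 0.23, 0.048, 0
R0 = Σ lx·mx = 2.242 → 2.24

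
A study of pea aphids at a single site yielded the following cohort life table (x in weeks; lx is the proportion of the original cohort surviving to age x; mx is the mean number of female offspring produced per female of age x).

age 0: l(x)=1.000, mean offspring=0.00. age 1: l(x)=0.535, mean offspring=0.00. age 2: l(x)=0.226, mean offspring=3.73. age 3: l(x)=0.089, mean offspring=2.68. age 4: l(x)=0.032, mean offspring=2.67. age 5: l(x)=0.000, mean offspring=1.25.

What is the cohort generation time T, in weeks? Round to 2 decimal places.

lx·mx: 0, 0, 0.84298, 0.23852, 0.08544, 0 → R0 = 1.16694
x·lx·mx: 0, 0, 1.68596, 0.71556, 0.34176, 0 → Σ = 2.74328
T = 2.74328 / 1.16694 = 2.350832… → 2.35

2.35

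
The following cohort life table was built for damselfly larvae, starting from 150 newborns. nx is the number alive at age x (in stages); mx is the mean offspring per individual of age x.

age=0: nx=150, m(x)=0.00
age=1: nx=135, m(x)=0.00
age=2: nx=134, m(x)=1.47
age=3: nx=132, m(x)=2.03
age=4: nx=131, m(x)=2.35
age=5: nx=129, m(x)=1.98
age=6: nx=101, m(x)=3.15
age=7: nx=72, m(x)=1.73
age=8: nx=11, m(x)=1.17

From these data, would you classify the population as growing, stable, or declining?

lx = nx/n0 = nx/150: 1, 0.9, 0.89333…, 0.88, 0.87333…, 0.86, 0.67333…, 0.48, 0.07333…
R0 = Σ lx·mx = 0 + 0 + 1.3132… + 1.7864 + 2.052333… + 1.7028 + 2.121… + 0.8304 + 0.0858… = 9.891933…
R0 > 1, so the population is growing.

growing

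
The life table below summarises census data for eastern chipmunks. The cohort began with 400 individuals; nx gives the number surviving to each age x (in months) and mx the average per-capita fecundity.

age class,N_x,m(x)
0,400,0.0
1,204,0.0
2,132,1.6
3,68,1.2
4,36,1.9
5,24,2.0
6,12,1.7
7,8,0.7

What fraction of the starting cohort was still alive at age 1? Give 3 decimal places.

l_1 = n_1/n_0 = 204/400 = 0.51 → 0.510

0.510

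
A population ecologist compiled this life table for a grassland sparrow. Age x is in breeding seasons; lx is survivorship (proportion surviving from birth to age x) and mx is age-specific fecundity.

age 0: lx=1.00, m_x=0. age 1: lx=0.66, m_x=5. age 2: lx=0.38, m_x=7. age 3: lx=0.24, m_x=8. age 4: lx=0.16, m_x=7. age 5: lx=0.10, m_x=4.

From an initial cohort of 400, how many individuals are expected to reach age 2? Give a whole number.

Expected survivors = N0 · l_2 = 400 × 0.38 = 152 → 152

152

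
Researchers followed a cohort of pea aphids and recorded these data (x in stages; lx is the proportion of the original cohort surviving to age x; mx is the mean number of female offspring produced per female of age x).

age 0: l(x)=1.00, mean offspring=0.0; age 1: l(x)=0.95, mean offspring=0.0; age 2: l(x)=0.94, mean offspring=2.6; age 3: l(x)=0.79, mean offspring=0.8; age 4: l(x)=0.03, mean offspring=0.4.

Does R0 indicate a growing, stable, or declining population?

growing

R0 = Σ lx·mx = 0 + 0 + 2.444 + 0.632 + 0.012 = 3.088
R0 > 1, so the population is growing.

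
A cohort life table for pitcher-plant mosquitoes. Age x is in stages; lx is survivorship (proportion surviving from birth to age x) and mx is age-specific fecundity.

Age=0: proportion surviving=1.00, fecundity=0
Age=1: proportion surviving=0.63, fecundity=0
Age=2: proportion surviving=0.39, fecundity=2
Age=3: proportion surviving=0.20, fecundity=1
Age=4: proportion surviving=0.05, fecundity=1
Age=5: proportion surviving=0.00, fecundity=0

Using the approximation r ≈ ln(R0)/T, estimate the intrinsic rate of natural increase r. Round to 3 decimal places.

R0 = Σ lx·mx = 0 + 0 + 0.78 + 0.2 + 0.05 + 0 = 1.03
Σ x·lx·mx = 2.36; T = 2.36/1.03 = 2.29126…
r ≈ ln(R0)/T = ln(1.03)/2.29126… = 0.0129… → 0.013

0.013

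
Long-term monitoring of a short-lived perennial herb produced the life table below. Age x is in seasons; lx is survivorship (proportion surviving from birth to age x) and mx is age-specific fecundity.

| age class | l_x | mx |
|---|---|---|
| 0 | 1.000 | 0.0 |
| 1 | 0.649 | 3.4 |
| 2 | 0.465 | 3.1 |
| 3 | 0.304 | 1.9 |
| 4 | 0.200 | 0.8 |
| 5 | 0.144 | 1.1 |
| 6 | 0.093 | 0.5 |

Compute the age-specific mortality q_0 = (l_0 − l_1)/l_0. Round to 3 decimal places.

q_0 = (l_0 − l_1) / l_0 = (1 − 0.649) / 1
     = 0.351 / 1 = 0.351 → 0.351

0.351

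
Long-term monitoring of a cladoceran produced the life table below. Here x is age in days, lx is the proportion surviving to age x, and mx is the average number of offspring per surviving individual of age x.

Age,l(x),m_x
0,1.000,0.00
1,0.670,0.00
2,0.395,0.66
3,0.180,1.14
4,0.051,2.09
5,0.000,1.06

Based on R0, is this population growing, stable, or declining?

declining

R0 = Σ lx·mx = 0 + 0 + 0.2607 + 0.2052 + 0.10659 + 0 = 0.57249
R0 < 1, so the population is declining.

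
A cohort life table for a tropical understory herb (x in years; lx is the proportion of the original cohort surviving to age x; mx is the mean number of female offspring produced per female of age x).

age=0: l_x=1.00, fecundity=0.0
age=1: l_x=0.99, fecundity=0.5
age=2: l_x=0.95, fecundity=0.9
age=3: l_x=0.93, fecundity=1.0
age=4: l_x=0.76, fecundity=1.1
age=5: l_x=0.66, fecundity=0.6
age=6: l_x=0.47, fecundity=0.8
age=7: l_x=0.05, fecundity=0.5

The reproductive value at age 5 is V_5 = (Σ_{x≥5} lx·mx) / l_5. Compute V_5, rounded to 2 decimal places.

1.21

lx·mx for x ≥ 5: 0.396, 0.376, 0.025 → sum = 0.797
V_5 = 0.797 / l_5 = 0.797 / 0.66 = 1.207576… → 1.21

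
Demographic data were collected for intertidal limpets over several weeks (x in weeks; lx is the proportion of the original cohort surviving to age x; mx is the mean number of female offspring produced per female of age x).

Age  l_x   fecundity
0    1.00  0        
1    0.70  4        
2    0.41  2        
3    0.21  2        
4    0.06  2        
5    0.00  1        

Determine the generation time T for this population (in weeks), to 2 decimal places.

1.49

lx·mx: 0, 2.8, 0.82, 0.42, 0.12, 0 → R0 = 4.16
x·lx·mx: 0, 2.8, 1.64, 1.26, 0.48, 0 → Σ = 6.18
T = 6.18 / 4.16 = 1.485577… → 1.49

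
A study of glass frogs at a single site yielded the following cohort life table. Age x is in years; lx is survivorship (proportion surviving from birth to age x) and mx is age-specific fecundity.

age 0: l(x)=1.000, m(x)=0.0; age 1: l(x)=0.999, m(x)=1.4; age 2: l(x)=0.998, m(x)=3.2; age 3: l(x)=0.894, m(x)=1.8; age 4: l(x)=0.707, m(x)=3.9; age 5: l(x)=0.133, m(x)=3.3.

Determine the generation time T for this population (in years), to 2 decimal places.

2.75

lx·mx: 0, 1.3986, 3.1936, 1.6092, 2.7573, 0.4389 → R0 = 9.3976
x·lx·mx: 0, 1.3986, 6.3872, 4.8276, 11.0292, 2.1945 → Σ = 25.8371
T = 25.8371 / 9.3976 = 2.74933… → 2.75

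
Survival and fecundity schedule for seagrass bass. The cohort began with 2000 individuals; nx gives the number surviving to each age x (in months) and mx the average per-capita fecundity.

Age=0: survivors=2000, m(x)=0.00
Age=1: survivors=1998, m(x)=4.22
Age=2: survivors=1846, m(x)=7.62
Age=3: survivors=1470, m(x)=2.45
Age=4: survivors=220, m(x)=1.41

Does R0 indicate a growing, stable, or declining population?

lx = nx/n0 = nx/2000: 1, 0.999, 0.923, 0.735, 0.11
R0 = Σ lx·mx = 0 + 4.21578 + 7.03326 + 1.80075 + 0.1551 = 13.20489
R0 > 1, so the population is growing.

growing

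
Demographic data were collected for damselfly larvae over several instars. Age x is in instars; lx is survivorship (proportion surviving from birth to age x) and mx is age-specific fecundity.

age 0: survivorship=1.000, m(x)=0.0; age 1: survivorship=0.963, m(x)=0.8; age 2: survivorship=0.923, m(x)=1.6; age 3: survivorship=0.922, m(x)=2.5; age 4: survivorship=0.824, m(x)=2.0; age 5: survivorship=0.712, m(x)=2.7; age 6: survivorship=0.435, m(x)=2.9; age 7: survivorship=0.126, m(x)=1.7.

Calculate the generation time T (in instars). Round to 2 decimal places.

3.74

lx·mx: 0, 0.7704, 1.4768, 2.305, 1.648, 1.9224, 1.2615, 0.2142 → R0 = 9.5983
x·lx·mx: 0, 0.7704, 2.9536, 6.915, 6.592, 9.612, 7.569, 1.4994 → Σ = 35.9114
T = 35.9114 / 9.5983 = 3.741433… → 3.74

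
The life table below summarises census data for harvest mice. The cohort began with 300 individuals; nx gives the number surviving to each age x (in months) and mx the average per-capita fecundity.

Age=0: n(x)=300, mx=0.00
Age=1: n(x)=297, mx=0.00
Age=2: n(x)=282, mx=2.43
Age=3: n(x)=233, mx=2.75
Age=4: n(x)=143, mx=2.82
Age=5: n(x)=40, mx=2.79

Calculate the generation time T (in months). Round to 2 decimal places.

lx = nx/n0 = nx/300: 1, 0.99, 0.94, 0.77667…, 0.47667…, 0.13333…
lx·mx: 0, 0, 2.2842, 2.135833…, 1.3442…, 0.372… → R0 = 6.136233…
x·lx·mx: 0, 0, 4.5684, 6.4075…, 5.3768…, 1.86… → Σ = 18.2127…
T = 18.2127… / 6.136233… = 2.968059… → 2.97

2.97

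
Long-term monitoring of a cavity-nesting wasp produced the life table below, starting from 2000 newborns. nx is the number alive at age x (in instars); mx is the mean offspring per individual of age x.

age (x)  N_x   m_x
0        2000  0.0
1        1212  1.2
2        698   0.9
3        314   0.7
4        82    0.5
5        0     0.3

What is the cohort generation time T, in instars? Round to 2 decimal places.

lx = nx/n0 = nx/2000: 1, 0.606, 0.349, 0.157, 0.041, 0
lx·mx: 0, 0.7272, 0.3141, 0.1099, 0.0205, 0 → R0 = 1.1717
x·lx·mx: 0, 0.7272, 0.6282, 0.3297, 0.082, 0 → Σ = 1.7671
T = 1.7671 / 1.1717 = 1.508151… → 1.51

1.51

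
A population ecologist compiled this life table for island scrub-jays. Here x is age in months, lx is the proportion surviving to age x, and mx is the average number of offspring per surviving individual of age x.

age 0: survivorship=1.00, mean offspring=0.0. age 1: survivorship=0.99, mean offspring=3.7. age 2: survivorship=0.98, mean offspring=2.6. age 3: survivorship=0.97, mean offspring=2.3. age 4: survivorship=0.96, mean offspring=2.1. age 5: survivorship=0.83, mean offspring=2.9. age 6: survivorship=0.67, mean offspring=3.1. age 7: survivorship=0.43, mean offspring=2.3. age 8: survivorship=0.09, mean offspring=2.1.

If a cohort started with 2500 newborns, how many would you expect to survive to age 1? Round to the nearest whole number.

Expected survivors = N0 · l_1 = 2500 × 0.99 = 2475 → 2475

2475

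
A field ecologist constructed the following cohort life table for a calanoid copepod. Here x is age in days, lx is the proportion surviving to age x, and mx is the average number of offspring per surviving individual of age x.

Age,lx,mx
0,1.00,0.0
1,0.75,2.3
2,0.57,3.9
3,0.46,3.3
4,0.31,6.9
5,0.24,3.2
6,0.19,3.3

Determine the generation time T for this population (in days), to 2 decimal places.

2.99

lx·mx: 0, 1.725, 2.223, 1.518, 2.139, 0.768, 0.627 → R0 = 9
x·lx·mx: 0, 1.725, 4.446, 4.554, 8.556, 3.84, 3.762 → Σ = 26.883
T = 26.883 / 9 = 2.987 → 2.99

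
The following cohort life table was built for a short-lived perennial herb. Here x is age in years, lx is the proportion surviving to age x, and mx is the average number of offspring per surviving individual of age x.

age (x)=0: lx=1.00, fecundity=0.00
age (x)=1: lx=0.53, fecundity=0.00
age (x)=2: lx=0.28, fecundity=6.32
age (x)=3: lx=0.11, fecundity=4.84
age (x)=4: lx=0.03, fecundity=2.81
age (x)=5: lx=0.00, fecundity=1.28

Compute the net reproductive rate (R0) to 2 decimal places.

lx·mx by age: 0, 0, 1.7696, 0.5324, 0.0843, 0
R0 = Σ lx·mx = 2.3863 → 2.39

2.39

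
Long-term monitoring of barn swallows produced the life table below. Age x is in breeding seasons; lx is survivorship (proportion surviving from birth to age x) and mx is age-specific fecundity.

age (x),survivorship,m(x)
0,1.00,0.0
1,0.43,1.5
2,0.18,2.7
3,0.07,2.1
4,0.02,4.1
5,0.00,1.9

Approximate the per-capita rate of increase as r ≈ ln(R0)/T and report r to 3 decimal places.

R0 = Σ lx·mx = 0 + 0.645 + 0.486 + 0.147 + 0.082 + 0 = 1.36
Σ x·lx·mx = 2.386; T = 2.386/1.36 = 1.75441…
r ≈ ln(R0)/T = ln(1.36)/1.75441… = 0.17526… → 0.175

0.175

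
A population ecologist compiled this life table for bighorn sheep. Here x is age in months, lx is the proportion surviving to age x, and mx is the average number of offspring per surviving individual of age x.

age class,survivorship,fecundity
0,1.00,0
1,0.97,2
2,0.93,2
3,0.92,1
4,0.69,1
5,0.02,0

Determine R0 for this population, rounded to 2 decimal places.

5.41

lx·mx by age: 0, 1.94, 1.86, 0.92, 0.69, 0
R0 = Σ lx·mx = 5.41 → 5.41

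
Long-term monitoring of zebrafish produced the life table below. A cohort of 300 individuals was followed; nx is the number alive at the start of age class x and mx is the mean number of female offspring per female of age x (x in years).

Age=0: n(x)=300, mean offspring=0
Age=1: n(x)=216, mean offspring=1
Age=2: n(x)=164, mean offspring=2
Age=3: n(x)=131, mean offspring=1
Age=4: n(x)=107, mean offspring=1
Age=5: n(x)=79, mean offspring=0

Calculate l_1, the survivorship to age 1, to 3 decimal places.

l_1 = n_1/n_0 = 216/300 = 0.72 → 0.720

0.720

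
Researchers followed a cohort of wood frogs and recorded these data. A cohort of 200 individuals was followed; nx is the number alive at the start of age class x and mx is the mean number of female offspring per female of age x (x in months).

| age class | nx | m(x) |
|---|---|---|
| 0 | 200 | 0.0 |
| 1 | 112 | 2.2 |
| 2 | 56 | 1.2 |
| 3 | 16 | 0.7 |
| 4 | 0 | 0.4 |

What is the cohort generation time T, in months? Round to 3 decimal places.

1.276

lx = nx/n0 = nx/200: 1, 0.56, 0.28, 0.08, 0
lx·mx: 0, 1.232, 0.336, 0.056, 0 → R0 = 1.624
x·lx·mx: 0, 1.232, 0.672, 0.168, 0 → Σ = 2.072
T = 2.072 / 1.624 = 1.275862… → 1.276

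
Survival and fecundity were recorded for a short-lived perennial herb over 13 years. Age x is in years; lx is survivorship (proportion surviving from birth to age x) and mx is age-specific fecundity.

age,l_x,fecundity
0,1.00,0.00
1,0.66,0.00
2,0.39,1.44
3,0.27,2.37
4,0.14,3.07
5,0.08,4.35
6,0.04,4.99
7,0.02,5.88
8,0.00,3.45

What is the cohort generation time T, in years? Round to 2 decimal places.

3.71

lx·mx: 0, 0, 0.5616, 0.6399, 0.4298, 0.348, 0.1996, 0.1176, 0 → R0 = 2.2965
x·lx·mx: 0, 0, 1.1232, 1.9197, 1.7192, 1.74, 1.1976, 0.8232, 0 → Σ = 8.5229
T = 8.5229 / 2.2965 = 3.711256… → 3.71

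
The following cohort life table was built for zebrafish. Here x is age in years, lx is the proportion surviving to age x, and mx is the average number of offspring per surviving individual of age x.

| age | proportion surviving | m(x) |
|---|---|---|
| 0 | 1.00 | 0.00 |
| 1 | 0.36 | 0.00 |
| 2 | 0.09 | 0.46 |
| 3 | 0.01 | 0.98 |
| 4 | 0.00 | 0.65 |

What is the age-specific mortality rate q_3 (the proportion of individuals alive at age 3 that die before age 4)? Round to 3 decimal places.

q_3 = (l_3 − l_4) / l_3 = (0.01 − 0) / 0.01
     = 0.01 / 0.01 = 1 → 1.000

1.000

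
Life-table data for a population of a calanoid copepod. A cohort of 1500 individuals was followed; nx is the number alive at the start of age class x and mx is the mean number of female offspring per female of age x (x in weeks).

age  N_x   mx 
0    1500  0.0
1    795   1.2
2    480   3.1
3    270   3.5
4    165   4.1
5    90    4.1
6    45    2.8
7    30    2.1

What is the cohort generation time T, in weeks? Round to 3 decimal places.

2.708

lx = nx/n0 = nx/1500: 1, 0.53, 0.32, 0.18, 0.11, 0.06, 0.03, 0.02
lx·mx: 0, 0.636, 0.992, 0.63, 0.451, 0.246, 0.084, 0.042 → R0 = 3.081
x·lx·mx: 0, 0.636, 1.984, 1.89, 1.804, 1.23, 0.504, 0.294 → Σ = 8.342
T = 8.342 / 3.081 = 2.707562… → 2.708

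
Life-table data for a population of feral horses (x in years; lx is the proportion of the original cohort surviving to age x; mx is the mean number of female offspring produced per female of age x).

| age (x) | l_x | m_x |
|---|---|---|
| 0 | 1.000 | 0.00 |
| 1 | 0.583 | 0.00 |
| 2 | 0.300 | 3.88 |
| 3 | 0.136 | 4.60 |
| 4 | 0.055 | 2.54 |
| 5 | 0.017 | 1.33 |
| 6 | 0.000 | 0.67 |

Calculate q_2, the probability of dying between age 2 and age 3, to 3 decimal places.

q_2 = (l_2 − l_3) / l_2 = (0.3 − 0.136) / 0.3
     = 0.164 / 0.3 = 0.546667… → 0.547

0.547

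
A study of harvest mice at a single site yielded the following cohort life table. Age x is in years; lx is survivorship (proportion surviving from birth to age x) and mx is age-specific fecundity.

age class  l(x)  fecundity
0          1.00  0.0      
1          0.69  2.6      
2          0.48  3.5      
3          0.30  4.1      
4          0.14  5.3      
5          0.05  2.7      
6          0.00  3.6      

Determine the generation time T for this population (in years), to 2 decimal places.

lx·mx: 0, 1.794, 1.68, 1.23, 0.742, 0.135, 0 → R0 = 5.581
x·lx·mx: 0, 1.794, 3.36, 3.69, 2.968, 0.675, 0 → Σ = 12.487
T = 12.487 / 5.581 = 2.237413… → 2.24

2.24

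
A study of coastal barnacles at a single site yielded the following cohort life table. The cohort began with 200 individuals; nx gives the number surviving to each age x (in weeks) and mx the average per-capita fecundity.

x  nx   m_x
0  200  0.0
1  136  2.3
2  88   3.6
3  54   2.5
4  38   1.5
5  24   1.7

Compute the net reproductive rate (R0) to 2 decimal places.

4.31

lx = nx/n0 = nx/200: 1, 0.68, 0.44, 0.27, 0.19, 0.12
lx·mx by age: 0, 1.564, 1.584, 0.675, 0.285, 0.204
R0 = Σ lx·mx = 4.312 → 4.31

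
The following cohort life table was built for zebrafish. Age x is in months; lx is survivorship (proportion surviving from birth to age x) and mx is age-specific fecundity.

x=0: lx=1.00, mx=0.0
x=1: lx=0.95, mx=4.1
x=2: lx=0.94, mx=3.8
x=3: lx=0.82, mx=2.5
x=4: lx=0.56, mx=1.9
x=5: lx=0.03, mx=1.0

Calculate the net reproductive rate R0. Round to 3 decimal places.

lx·mx by age: 0, 3.895, 3.572, 2.05, 1.064, 0.03
R0 = Σ lx·mx = 10.611 → 10.611

10.611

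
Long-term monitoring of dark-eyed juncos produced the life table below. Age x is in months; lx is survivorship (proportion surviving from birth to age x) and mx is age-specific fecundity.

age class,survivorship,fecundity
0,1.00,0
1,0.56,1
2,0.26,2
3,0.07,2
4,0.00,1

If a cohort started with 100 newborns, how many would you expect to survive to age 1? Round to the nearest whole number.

Expected survivors = N0 · l_1 = 100 × 0.56 = 56 → 56

56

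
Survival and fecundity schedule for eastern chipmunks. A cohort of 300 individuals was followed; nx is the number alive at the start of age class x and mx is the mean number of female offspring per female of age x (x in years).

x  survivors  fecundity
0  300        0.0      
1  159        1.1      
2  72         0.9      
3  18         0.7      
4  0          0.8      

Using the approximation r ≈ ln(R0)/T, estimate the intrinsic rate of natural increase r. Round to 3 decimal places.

-0.128

lx = nx/n0 = nx/300: 1, 0.53, 0.24, 0.06, 0
R0 = Σ lx·mx = 0 + 0.583 + 0.216 + 0.042 + 0 = 0.841
Σ x·lx·mx = 1.141; T = 1.141/0.841 = 1.35672…
r ≈ ln(R0)/T = ln(0.841)/1.35672… = -0.12763… → -0.128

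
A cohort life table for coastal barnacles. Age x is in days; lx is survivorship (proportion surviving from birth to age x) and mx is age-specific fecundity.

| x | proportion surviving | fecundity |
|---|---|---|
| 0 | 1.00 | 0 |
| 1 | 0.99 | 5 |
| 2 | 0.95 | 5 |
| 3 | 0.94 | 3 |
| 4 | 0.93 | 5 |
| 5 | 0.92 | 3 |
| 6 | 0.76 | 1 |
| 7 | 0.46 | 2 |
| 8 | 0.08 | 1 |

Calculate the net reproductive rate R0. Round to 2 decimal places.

21.69

lx·mx by age: 0, 4.95, 4.75, 2.82, 4.65, 2.76, 0.76, 0.92, 0.08
R0 = Σ lx·mx = 21.69 → 21.69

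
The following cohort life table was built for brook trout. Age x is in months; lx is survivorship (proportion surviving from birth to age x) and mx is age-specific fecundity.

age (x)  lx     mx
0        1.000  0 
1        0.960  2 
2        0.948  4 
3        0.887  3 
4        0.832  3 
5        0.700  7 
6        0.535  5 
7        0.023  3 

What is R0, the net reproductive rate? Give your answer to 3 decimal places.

lx·mx by age: 0, 1.92, 3.792, 2.661, 2.496, 4.9, 2.675, 0.069
R0 = Σ lx·mx = 18.513 → 18.513

18.513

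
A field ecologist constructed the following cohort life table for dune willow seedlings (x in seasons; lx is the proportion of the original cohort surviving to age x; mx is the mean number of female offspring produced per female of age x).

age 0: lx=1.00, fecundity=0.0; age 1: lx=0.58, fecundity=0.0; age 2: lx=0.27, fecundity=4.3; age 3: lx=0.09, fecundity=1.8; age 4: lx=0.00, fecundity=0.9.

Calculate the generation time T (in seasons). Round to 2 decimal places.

2.12

lx·mx: 0, 0, 1.161, 0.162, 0 → R0 = 1.323
x·lx·mx: 0, 0, 2.322, 0.486, 0 → Σ = 2.808
T = 2.808 / 1.323 = 2.122449… → 2.12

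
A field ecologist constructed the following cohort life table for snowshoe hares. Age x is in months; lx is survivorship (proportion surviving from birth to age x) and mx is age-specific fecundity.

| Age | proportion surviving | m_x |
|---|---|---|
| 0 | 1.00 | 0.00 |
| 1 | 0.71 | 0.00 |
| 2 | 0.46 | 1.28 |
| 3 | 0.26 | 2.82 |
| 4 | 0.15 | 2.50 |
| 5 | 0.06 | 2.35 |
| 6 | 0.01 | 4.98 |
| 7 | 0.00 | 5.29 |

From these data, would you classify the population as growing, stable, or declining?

R0 = Σ lx·mx = 0 + 0 + 0.5888 + 0.7332 + 0.375 + 0.141 + 0.0498 + 0 = 1.8878
R0 > 1, so the population is growing.

growing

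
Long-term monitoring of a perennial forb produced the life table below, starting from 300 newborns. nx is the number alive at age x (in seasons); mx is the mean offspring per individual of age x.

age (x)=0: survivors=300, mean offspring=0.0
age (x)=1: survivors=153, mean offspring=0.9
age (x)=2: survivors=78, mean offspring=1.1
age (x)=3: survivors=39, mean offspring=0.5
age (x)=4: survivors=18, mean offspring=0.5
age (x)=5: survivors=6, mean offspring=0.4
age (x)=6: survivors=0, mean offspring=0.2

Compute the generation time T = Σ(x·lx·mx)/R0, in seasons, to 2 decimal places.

1.63

lx = nx/n0 = nx/300: 1, 0.51, 0.26, 0.13, 0.06, 0.02, 0
lx·mx: 0, 0.459, 0.286, 0.065, 0.03, 0.008, 0 → R0 = 0.848
x·lx·mx: 0, 0.459, 0.572, 0.195, 0.12, 0.04, 0 → Σ = 1.386
T = 1.386 / 0.848 = 1.634434… → 1.63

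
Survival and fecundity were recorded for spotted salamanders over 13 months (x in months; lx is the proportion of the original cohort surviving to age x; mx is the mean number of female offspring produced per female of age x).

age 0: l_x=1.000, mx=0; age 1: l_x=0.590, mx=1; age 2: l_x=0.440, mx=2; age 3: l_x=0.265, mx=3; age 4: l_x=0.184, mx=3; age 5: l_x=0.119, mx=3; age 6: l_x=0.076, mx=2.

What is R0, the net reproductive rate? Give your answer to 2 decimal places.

lx·mx by age: 0, 0.59, 0.88, 0.795, 0.552, 0.357, 0.152
R0 = Σ lx·mx = 3.326 → 3.33

3.33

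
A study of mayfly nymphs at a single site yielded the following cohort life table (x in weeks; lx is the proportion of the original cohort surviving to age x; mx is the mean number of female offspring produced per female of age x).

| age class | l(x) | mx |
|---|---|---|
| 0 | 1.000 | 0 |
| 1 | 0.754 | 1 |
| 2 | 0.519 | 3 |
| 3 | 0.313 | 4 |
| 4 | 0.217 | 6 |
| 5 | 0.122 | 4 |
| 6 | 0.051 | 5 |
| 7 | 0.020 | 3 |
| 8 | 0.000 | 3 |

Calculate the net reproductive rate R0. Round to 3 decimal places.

lx·mx by age: 0, 0.754, 1.557, 1.252, 1.302, 0.488, 0.255, 0.06, 0
R0 = Σ lx·mx = 5.668 → 5.668

5.668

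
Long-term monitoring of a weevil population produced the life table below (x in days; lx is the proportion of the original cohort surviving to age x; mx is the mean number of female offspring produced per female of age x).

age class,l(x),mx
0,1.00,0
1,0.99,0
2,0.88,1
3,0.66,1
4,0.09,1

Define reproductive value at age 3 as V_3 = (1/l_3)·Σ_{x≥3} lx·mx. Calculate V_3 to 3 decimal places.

lx·mx for x ≥ 3: 0.66, 0.09 → sum = 0.75
V_3 = 0.75 / l_3 = 0.75 / 0.66 = 1.136364… → 1.136

1.136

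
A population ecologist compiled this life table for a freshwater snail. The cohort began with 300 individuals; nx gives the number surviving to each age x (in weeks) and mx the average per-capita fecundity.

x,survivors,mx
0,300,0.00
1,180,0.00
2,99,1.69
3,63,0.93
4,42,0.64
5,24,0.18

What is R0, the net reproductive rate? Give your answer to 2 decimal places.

0.86

lx = nx/n0 = nx/300: 1, 0.6, 0.33, 0.21, 0.14, 0.08
lx·mx by age: 0, 0, 0.5577, 0.1953, 0.0896, 0.0144
R0 = Σ lx·mx = 0.857 → 0.86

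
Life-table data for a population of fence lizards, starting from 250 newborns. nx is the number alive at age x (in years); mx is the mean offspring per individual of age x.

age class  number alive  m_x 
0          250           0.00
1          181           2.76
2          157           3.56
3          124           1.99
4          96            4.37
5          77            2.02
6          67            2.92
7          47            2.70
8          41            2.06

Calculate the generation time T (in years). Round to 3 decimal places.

3.301

lx = nx/n0 = nx/250: 1, 0.724, 0.628, 0.496, 0.384, 0.308, 0.268, 0.188, 0.164
lx·mx: 0, 1.99824, 2.23568, 0.98704, 1.67808, 0.62216, 0.78256, 0.5076, 0.33784 → R0 = 9.1492
x·lx·mx: 0, 1.99824, 4.47136, 2.96112, 6.71232, 3.1108, 4.69536, 3.5532, 2.70272 → Σ = 30.20512
T = 30.20512 / 9.1492 = 3.301395… → 3.301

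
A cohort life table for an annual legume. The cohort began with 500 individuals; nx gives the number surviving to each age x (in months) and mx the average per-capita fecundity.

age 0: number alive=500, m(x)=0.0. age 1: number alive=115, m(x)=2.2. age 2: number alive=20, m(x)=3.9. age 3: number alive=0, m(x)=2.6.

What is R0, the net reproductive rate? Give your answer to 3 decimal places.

0.662

lx = nx/n0 = nx/500: 1, 0.23, 0.04, 0
lx·mx by age: 0, 0.506, 0.156, 0
R0 = Σ lx·mx = 0.662 → 0.662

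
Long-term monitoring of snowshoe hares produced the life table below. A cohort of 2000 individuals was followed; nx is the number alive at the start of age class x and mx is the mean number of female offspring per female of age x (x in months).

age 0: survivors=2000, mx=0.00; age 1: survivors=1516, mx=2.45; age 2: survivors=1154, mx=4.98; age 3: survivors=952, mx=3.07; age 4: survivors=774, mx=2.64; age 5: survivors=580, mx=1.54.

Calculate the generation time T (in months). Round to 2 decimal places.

lx = nx/n0 = nx/2000: 1, 0.758, 0.577, 0.476, 0.387, 0.29
lx·mx: 0, 1.8571, 2.87346, 1.46132, 1.02168, 0.4466 → R0 = 7.66016
x·lx·mx: 0, 1.8571, 5.74692, 4.38396, 4.08672, 2.233 → Σ = 18.3077
T = 18.3077 / 7.66016 = 2.389989… → 2.39

2.39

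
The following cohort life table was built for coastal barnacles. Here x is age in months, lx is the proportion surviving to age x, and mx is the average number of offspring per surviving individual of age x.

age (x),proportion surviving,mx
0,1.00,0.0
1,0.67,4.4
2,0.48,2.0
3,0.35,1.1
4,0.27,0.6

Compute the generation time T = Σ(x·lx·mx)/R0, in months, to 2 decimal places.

1.50

lx·mx: 0, 2.948, 0.96, 0.385, 0.162 → R0 = 4.455
x·lx·mx: 0, 2.948, 1.92, 1.155, 0.648 → Σ = 6.671
T = 6.671 / 4.455 = 1.497419… → 1.50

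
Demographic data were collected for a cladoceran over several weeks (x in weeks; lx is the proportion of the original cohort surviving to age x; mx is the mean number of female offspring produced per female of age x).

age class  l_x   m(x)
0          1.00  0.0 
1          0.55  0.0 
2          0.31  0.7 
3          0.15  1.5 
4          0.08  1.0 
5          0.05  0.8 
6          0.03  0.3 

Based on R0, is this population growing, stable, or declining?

declining

R0 = Σ lx·mx = 0 + 0 + 0.217 + 0.225 + 0.08 + 0.04 + 0.009 = 0.571
R0 < 1, so the population is declining.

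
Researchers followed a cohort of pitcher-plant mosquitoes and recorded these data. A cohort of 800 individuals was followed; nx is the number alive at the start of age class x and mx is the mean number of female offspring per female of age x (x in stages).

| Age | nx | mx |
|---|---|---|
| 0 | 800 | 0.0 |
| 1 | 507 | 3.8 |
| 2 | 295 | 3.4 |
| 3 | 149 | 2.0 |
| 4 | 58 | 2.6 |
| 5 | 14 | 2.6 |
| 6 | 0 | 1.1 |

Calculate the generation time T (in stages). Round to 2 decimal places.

lx = nx/n0 = nx/800: 1, 0.63375, 0.36875, 0.18625, 0.0725, 0.0175, 0
lx·mx: 0, 2.40825, 1.25375, 0.3725, 0.1885, 0.0455, 0 → R0 = 4.2685
x·lx·mx: 0, 2.40825, 2.5075, 1.1175, 0.754, 0.2275, 0 → Σ = 7.01475
T = 7.01475 / 4.2685 = 1.643376… → 1.64

1.64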